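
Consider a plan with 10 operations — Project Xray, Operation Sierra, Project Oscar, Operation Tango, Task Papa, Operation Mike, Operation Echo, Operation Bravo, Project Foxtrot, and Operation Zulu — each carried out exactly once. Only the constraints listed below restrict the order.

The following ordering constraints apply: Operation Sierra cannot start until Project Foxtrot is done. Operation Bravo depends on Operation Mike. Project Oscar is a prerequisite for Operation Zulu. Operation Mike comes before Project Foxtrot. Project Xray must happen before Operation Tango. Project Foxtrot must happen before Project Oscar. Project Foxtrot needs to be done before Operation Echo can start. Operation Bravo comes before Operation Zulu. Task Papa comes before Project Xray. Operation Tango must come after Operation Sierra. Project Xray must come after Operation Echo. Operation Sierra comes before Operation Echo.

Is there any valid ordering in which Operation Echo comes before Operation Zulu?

Yes

No chain of constraints runs from Operation Zulu to Operation Echo, so Operation Zulu is not required to come first.
That means at least one valid schedule has Operation Echo before Operation Zulu.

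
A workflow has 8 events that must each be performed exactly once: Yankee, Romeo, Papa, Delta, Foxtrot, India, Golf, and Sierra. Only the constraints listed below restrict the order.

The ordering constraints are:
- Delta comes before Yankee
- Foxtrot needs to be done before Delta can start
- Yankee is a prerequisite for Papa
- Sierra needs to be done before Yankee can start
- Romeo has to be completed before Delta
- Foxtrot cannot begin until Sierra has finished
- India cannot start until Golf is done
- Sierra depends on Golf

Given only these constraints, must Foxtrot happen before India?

No

Foxtrot and India are not related by any chain of constraints.
So Foxtrot can come before India or after — it is not forced.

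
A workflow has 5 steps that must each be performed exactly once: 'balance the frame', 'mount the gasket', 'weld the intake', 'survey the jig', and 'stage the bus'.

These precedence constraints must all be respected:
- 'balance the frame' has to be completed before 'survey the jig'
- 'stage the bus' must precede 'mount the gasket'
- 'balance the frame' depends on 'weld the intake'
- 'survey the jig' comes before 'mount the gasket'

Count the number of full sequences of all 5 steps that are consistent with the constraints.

2 steps have no prerequisites ('weld the intake', 'stage the bus'), so any of them could come first.
Counting all ways to extend the partial order to a total order gives 4.

4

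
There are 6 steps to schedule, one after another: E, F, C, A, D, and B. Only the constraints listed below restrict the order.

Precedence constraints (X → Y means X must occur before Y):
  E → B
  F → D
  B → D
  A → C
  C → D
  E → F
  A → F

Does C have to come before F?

No

Nothing in the constraints links C and F; they are unordered relative to each other.
A valid ordering placing F before C exists, so the answer is no.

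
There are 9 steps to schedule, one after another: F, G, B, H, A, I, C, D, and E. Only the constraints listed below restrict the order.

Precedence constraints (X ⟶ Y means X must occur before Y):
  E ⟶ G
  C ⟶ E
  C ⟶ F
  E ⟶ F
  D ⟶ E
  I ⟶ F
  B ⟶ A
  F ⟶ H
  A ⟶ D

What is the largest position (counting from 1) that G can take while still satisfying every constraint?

9

G has no required successors, so nothing stops it from going last (position 9).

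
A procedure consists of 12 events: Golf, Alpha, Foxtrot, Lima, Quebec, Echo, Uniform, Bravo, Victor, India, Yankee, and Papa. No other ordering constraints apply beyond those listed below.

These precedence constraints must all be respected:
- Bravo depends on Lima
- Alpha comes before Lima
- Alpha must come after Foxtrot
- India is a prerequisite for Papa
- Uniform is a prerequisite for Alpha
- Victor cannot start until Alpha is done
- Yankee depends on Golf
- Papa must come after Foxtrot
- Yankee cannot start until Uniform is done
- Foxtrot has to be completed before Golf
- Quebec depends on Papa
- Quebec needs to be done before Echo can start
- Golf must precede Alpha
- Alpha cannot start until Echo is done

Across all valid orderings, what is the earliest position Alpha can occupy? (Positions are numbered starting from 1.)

Every event that must precede Alpha has to come before it. Tracing all chains that end at Alpha, those events are: Golf, Foxtrot, Quebec, Echo, Uniform, India, Papa — 7 in total.
So at minimum 7 events come before Alpha, putting Alpha no earlier than position 8. That position is achievable by scheduling exactly those predecessors first.

8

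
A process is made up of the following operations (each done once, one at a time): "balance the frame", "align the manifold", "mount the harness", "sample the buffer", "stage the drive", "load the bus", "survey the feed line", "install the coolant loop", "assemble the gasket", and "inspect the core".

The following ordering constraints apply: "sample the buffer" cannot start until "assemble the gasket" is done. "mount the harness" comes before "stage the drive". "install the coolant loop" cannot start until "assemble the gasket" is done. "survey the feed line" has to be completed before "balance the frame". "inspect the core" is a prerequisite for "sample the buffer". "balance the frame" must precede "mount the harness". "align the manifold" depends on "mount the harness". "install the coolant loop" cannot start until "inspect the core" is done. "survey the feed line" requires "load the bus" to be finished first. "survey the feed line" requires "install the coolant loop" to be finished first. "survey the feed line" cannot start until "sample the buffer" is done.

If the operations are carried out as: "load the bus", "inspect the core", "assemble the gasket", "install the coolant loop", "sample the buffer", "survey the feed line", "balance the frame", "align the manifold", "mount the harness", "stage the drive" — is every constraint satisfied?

No

The sequence places "align the manifold" ahead of "mount the harness".
But one of the constraints requires "mount the harness" before "align the manifold", so this ordering violates it.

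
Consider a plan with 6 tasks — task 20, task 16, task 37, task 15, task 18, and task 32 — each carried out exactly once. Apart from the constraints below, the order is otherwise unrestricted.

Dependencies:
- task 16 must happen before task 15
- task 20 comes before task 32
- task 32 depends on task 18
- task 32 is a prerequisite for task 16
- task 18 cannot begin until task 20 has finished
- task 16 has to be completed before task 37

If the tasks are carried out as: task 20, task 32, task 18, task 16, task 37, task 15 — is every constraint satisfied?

No

Here task 18 comes after task 32.
Since task 18 is required before task 32, the ordering is invalid.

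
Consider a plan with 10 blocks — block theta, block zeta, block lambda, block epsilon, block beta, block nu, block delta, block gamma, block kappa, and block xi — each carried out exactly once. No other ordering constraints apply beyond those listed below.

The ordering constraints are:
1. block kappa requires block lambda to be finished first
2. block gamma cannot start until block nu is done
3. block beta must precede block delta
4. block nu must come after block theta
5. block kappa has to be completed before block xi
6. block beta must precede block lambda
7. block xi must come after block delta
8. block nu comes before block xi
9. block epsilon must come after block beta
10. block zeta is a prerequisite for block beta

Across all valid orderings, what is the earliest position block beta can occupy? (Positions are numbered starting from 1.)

Working backwards through the constraints from block beta, its only required predecessor is block zeta.
With 1 mandatory predecessor, the earliest block beta can sit is position 1+1 = 2, and placing just that one first achieves it.

2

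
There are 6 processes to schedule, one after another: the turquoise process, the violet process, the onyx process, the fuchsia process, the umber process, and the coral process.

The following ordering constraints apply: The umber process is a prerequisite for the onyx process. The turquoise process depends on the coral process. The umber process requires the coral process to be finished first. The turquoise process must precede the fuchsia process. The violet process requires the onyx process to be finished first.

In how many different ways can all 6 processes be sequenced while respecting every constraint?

Only the coral process has no prerequisites, so it must go first.
Enumerating by repeatedly choosing an available process (one whose prerequisites are all placed) gives 10 distinct complete orderings.

10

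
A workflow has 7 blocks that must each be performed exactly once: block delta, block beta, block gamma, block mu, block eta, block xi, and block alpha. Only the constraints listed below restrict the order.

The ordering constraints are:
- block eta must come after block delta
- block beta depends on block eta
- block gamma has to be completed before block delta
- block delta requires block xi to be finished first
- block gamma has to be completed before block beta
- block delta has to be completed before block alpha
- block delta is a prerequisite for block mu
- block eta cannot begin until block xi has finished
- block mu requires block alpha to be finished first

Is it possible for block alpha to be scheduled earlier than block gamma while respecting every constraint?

No

There is a dependency chain block gamma → block delta → block alpha, so block alpha always comes after block gamma.
Hence block alpha can never be scheduled before block gamma.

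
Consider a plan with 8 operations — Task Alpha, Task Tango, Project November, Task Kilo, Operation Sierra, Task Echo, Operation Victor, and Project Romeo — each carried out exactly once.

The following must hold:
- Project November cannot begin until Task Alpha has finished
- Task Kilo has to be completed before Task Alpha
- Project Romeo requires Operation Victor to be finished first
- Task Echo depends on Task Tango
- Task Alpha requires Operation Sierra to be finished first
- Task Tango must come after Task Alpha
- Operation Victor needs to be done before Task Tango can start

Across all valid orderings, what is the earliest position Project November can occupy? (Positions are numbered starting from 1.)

4

Working backwards through the constraints from Project November, its full set of required predecessors is Task Alpha, Task Kilo, Operation Sierra — 3 of them.
With 3 mandatory predecessors, the earliest Project November can sit is position 3+1 = 4, and placing just those 3 first achieves it.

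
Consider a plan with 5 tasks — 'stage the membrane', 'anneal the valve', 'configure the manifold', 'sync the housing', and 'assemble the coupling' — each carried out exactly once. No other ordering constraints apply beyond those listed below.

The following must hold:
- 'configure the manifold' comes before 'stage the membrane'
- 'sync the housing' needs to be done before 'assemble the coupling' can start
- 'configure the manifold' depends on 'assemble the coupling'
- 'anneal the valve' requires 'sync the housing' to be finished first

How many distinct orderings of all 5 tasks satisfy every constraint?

'sync the housing' is the only task with nothing required before it, so every ordering starts there.
Counting all ways to extend the partial order to a total order gives 4.

4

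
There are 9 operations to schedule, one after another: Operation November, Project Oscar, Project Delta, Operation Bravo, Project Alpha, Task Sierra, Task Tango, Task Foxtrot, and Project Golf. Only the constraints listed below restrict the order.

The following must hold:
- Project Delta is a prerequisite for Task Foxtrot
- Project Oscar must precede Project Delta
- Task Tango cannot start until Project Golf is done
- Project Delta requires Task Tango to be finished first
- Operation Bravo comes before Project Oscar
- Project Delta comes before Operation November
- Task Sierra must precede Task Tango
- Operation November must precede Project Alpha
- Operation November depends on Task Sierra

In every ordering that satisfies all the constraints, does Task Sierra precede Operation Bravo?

Task Sierra and Operation Bravo are not related by any chain of constraints.
There exist valid orderings with Operation Bravo before Task Sierra, so Task Sierra is not required to come first.

No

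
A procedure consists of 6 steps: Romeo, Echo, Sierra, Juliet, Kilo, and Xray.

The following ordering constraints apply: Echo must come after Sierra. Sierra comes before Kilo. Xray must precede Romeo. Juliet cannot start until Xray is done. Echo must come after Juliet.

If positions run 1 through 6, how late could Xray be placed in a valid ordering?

3

Every step that must follow Xray has to come after it. Tracing all chains starting from Xray, those steps are: Romeo, Echo, Juliet — 3 in total.
With 3 mandatory successors out of 6 steps total, the latest slot for Xray is 6−3 = 3, and it's reachable by doing all non-successors before Xray.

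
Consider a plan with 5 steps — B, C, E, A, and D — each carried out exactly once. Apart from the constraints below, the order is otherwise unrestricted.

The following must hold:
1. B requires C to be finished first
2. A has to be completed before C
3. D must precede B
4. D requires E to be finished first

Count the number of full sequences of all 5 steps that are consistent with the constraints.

2 steps have no prerequisites (E, A), so any of them could come first.
Enumerating by repeatedly choosing an available step (one whose prerequisites are all placed) gives 6 distinct complete orderings.

6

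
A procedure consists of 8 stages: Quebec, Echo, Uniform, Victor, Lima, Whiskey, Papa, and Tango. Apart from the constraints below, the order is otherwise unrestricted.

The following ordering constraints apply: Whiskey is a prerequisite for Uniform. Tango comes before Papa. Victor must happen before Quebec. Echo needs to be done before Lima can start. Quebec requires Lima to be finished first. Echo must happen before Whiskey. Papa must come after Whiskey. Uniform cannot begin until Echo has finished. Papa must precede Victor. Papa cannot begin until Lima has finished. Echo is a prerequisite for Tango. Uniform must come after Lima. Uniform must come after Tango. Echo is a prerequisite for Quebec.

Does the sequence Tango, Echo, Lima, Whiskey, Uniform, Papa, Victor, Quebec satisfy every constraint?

In the proposed order, Tango appears before Echo.
But one of the constraints requires Echo before Tango, so this ordering violates it.

No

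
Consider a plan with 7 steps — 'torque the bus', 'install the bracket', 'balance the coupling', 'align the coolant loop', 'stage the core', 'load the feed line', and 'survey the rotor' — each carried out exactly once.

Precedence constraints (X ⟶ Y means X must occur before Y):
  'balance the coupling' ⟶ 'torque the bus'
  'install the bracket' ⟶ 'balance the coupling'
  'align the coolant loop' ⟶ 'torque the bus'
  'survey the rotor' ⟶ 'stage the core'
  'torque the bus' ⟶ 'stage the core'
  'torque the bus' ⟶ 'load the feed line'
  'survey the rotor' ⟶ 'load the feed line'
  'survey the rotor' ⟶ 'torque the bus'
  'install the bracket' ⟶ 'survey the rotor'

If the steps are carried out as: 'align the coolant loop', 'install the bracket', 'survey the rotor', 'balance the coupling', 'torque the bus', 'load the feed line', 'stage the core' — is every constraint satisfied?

Every stated constraint is respected: 'align the coolant loop' sits at position 1, ahead of 'torque the bus' at position 5, and each of the other listed pairs likewise has the predecessor earlier in the sequence.

Yes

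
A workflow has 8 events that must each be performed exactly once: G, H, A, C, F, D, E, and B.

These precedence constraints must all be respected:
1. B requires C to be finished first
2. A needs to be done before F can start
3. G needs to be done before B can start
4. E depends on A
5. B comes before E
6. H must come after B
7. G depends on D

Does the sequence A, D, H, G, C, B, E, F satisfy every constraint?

No

In the proposed order, H appears before B.
Since B is required before H, the ordering is invalid.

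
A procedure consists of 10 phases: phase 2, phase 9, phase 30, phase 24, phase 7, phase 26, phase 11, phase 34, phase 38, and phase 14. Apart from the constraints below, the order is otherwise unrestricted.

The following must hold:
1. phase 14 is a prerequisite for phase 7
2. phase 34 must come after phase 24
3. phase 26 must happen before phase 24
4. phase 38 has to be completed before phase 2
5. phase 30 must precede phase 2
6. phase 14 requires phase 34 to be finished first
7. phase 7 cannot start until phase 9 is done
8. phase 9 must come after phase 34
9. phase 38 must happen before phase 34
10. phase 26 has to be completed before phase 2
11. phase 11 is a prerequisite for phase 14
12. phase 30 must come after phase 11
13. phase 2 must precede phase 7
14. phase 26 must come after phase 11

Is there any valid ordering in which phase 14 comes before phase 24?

No

The constraints give a chain phase 24 → phase 34 → phase 14, which forces phase 24 before phase 14.
Hence phase 14 can never be scheduled before phase 24.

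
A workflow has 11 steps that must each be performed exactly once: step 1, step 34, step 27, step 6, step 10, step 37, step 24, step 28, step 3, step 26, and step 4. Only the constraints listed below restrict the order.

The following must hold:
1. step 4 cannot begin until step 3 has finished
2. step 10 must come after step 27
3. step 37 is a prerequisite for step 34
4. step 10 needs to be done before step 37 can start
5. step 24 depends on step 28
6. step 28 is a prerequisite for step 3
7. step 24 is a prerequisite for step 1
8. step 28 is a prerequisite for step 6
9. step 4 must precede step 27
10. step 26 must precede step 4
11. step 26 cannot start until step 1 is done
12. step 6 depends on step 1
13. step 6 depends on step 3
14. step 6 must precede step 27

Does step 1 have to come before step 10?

Tracing the constraints gives a chain: step 1 → step 6 → step 27 → step 10.
Hence step 1 necessarily comes before step 10.

Yes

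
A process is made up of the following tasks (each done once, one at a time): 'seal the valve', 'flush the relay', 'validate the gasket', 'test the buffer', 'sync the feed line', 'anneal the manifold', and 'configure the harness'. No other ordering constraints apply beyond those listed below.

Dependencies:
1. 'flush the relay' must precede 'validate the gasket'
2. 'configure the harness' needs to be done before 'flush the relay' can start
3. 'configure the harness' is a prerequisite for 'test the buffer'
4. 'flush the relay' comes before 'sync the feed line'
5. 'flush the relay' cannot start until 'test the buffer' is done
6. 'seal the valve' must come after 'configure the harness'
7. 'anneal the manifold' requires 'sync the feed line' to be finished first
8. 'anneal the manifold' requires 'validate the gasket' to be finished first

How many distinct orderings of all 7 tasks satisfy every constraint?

'configure the harness' is the only task with nothing required before it, so every ordering starts there.
Systematically extending each partial ordering one task at a time and counting, there are 12 complete orderings.

12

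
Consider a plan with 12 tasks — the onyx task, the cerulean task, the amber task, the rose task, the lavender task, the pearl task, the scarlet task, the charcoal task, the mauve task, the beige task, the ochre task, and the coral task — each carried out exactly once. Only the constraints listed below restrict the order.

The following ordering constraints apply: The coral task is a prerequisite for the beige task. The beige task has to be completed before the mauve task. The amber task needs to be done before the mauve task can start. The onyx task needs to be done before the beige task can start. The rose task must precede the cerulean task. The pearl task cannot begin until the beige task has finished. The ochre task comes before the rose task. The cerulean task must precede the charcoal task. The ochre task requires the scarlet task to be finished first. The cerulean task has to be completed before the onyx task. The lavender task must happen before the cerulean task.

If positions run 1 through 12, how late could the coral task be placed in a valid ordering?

9

Every task that must follow the coral task has to come after it. Tracing all chains starting from the coral task, those tasks are: the pearl task, the mauve task, the beige task — 3 in total.
With 3 mandatory successors out of 12 tasks total, the latest slot for the coral task is 12−3 = 9, and it's reachable by doing all non-successors before the coral task.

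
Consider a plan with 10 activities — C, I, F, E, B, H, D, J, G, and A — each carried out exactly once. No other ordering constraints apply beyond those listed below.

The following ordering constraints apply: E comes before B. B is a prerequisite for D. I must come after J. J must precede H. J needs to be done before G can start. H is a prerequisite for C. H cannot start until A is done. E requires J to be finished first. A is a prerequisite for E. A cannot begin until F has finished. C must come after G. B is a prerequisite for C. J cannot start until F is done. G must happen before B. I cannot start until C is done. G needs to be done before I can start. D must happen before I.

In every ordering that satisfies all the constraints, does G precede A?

No

G and A are not related by any chain of constraints.
A valid ordering placing A before G exists, so the answer is no.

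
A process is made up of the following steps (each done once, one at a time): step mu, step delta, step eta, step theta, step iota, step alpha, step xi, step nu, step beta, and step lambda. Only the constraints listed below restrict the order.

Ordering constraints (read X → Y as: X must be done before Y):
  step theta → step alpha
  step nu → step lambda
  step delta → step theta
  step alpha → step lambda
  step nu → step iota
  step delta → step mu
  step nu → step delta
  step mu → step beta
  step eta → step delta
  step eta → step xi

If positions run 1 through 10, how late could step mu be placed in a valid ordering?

The only step forced after step mu (directly or by a chain) is step beta.
So at least 1 step follows step mu, putting step mu no later than position 9. That position is achievable by scheduling everything else first.

9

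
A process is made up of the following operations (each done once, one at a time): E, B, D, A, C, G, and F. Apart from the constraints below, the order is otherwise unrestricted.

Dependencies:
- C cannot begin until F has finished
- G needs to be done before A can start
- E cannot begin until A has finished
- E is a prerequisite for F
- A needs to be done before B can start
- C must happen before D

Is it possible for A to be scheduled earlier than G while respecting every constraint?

The constraints give a chain G → A, which forces G before A.
So no valid ordering can have A before G.

No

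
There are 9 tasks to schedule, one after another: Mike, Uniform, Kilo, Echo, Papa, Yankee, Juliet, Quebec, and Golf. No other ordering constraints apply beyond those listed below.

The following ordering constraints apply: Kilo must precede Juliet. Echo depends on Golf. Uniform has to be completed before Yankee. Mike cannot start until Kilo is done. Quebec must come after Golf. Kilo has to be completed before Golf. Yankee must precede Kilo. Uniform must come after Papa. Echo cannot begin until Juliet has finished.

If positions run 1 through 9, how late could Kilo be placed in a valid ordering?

Every task that must follow Kilo has to come after it. Tracing all chains starting from Kilo, those tasks are: Mike, Echo, Juliet, Quebec, Golf — 5 in total.
With 5 mandatory successors out of 9 tasks total, the latest slot for Kilo is 9−5 = 4, and it's reachable by doing all non-successors before Kilo.

4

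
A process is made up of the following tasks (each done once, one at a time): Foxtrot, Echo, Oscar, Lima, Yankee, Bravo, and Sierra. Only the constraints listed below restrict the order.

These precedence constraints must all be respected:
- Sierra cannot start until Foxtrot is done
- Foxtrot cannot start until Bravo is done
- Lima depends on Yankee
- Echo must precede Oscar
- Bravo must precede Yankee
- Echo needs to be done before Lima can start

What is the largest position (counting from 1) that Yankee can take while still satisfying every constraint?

6

The only task forced after Yankee (directly or by a chain) is Lima.
So at least 1 task follows Yankee, putting Yankee no later than position 6. That position is achievable by scheduling everything else first.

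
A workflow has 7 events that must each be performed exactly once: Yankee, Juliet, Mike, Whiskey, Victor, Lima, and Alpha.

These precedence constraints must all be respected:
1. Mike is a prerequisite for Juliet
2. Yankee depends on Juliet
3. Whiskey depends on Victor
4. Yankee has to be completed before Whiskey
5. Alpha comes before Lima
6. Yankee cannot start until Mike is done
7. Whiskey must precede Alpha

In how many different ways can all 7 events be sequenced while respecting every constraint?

4

2 events have no prerequisites (Mike, Victor), so any of them could come first.
Enumerating by repeatedly choosing an available event (one whose prerequisites are all placed) gives 4 distinct complete orderings.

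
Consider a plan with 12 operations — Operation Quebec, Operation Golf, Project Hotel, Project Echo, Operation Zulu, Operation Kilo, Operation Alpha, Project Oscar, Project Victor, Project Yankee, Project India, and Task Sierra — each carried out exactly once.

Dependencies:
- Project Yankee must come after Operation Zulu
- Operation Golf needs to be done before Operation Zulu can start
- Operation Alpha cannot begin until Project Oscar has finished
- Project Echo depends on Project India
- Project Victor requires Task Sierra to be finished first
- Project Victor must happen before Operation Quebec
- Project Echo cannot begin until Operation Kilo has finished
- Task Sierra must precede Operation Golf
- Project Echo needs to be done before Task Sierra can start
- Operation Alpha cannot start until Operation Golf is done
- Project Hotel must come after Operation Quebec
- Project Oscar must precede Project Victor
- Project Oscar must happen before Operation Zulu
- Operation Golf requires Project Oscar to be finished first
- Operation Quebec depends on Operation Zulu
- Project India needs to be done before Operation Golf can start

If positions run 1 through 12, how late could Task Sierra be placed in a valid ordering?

Every operation that must follow Task Sierra has to come after it. Tracing all chains starting from Task Sierra, those operations are: Operation Quebec, Operation Golf, Project Hotel, Operation Zulu, Operation Alpha, Project Victor, Project Yankee — 7 in total.
With 7 mandatory successors out of 12 operations total, the latest slot for Task Sierra is 12−7 = 5, and it's reachable by doing all non-successors before Task Sierra.

5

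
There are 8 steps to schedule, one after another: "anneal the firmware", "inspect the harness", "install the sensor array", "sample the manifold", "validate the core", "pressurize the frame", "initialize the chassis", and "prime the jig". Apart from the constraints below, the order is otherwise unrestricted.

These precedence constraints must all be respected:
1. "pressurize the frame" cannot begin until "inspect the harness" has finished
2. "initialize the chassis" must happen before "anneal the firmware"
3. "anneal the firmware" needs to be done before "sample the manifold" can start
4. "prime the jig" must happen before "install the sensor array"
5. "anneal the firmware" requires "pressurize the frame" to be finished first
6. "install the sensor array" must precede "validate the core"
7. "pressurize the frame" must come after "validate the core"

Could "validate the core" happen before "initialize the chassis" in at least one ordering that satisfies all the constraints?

Nothing in the constraints forces "initialize the chassis" before "validate the core" — there is no chain from "initialize the chassis" to "validate the core".
That means at least one valid schedule has "validate the core" before "initialize the chassis".

Yes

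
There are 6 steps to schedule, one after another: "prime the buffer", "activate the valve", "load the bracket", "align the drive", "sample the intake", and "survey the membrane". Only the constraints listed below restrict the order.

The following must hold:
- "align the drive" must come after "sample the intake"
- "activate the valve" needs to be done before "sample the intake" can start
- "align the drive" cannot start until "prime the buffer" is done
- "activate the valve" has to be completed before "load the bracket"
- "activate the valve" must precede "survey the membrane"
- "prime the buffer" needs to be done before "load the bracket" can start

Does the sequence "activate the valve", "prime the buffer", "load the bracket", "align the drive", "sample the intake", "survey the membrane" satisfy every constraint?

Here "sample the intake" comes after "align the drive".
Since "sample the intake" is required before "align the drive", the ordering is invalid.

No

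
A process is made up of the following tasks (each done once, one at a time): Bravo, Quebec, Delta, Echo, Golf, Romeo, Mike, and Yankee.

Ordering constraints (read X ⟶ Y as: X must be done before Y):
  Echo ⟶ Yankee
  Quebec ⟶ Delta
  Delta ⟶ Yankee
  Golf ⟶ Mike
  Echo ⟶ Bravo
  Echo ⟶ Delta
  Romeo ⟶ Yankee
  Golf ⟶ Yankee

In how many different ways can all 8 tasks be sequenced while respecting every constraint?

The tasks with no prerequisites are Quebec, Echo, Golf, Romeo; any of them can be placed first.
Enumerating by repeatedly choosing an available task (one whose prerequisites are all placed) gives 875 distinct complete orderings.

875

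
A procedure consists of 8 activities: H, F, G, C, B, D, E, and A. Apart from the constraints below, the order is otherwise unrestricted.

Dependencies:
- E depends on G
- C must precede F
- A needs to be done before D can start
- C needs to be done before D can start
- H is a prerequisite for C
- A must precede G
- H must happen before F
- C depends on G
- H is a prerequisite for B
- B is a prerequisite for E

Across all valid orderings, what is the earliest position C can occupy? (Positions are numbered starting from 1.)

4

The activities that are forced before C, directly or transitively, are H, G, A. That's 3 activities.
With 3 mandatory predecessors, the earliest C can sit is position 3+1 = 4, and placing just those 3 first achieves it.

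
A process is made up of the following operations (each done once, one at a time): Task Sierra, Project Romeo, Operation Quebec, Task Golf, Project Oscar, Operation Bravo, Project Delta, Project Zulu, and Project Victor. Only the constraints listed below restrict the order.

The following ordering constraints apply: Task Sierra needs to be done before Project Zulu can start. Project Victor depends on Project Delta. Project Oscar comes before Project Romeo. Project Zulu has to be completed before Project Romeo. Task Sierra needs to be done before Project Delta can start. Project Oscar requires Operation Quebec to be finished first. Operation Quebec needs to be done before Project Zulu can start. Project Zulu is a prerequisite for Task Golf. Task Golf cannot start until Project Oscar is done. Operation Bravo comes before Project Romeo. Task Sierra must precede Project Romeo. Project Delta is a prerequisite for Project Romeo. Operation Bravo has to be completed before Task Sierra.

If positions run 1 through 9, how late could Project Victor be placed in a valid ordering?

No constraint forces any operation after Project Victor, so it can be placed last, in position 9.

9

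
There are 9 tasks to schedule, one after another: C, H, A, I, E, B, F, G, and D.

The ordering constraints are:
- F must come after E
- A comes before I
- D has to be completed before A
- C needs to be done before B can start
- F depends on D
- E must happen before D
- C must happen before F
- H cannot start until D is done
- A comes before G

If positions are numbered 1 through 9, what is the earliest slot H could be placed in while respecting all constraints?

3

The tasks that are forced before H, directly or transitively, are E, D. That's 2 tasks.
With 2 mandatory predecessors, the earliest H can sit is position 2+1 = 3, and placing just those 2 first achieves it.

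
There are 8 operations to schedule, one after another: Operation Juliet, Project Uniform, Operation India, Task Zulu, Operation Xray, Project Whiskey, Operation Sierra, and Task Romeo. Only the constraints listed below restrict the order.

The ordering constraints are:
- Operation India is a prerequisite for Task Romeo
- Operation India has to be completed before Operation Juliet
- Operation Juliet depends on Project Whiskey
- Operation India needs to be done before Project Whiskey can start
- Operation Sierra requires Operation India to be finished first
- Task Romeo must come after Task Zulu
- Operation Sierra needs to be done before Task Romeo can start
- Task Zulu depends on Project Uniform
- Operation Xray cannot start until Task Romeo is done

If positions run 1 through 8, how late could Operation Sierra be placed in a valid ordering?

Every operation that must follow Operation Sierra has to come after it. Tracing all chains starting from Operation Sierra, those operations are: Operation Xray, Task Romeo — 2 in total.
With 2 mandatory successors out of 8 operations total, the latest slot for Operation Sierra is 8−2 = 6, and it's reachable by doing all non-successors before Operation Sierra.

6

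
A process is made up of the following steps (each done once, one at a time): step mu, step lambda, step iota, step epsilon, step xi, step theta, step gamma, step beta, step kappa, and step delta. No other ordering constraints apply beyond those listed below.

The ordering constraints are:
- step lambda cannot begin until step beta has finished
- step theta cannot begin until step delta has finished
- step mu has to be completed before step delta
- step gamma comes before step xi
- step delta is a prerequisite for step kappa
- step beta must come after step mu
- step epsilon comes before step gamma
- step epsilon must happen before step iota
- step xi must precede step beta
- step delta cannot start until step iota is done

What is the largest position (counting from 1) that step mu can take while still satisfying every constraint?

5

The steps that are forced after step mu, directly or by a chain of constraints, are step lambda, step theta, step beta, step kappa, step delta. That's 5 steps.
With 5 mandatory successors out of 10 steps total, the latest slot for step mu is 10−5 = 5, and it's reachable by doing all non-successors before step mu.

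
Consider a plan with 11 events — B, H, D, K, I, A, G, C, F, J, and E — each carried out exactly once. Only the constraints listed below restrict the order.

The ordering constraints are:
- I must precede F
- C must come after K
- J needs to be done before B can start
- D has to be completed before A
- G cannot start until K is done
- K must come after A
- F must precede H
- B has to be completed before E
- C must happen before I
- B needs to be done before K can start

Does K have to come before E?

Nothing in the constraints links K and E; they are unordered relative to each other.
So K can come before E or after — it is not forced.

No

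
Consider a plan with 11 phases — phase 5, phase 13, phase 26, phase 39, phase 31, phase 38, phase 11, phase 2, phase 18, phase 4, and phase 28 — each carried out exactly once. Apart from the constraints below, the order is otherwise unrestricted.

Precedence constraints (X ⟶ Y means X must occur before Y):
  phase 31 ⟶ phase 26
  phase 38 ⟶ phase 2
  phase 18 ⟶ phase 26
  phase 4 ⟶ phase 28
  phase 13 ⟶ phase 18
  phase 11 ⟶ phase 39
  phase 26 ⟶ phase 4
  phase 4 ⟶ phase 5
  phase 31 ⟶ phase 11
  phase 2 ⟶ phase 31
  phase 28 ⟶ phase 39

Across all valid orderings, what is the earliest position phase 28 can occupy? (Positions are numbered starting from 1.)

The phases that are forced before phase 28, directly or transitively, are phase 13, phase 26, phase 31, phase 38, phase 2, phase 18, phase 4. That's 7 phases.
So at minimum 7 phases come before phase 28, putting phase 28 no earlier than position 8. That position is achievable by scheduling exactly those predecessors first.

8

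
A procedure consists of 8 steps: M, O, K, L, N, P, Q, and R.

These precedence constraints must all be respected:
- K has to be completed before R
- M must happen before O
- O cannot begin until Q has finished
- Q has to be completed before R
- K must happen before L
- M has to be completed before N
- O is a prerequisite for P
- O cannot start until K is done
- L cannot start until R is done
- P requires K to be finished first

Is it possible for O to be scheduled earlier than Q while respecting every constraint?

There is a dependency chain Q → O, so O always comes after Q.
Hence O can never be scheduled before Q.

No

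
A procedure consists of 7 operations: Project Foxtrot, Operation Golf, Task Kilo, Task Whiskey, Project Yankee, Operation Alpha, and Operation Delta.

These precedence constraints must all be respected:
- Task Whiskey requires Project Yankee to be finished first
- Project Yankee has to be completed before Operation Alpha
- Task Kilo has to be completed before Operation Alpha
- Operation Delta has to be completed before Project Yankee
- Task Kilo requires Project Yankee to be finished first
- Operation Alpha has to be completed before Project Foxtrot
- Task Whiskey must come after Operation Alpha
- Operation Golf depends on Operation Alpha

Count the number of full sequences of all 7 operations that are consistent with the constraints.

6

Only Operation Delta has no prerequisites, so it must go first.
Systematically extending each partial ordering one operation at a time and counting, there are 6 complete orderings.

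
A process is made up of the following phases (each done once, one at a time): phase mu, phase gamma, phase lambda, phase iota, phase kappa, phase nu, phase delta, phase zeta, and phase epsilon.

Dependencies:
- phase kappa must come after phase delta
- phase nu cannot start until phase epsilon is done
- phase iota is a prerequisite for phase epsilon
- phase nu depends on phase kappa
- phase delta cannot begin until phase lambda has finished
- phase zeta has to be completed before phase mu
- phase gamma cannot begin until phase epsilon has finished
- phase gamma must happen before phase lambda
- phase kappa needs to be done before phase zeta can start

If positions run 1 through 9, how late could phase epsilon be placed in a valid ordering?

2

Following every chain forward from phase epsilon, the phases that must come later are phase mu, phase gamma, phase lambda, phase kappa, phase nu, phase delta, phase zeta — 7 of them.
With 7 mandatory successors out of 9 phases total, the latest slot for phase epsilon is 9−7 = 2, and it's reachable by doing all non-successors before phase epsilon.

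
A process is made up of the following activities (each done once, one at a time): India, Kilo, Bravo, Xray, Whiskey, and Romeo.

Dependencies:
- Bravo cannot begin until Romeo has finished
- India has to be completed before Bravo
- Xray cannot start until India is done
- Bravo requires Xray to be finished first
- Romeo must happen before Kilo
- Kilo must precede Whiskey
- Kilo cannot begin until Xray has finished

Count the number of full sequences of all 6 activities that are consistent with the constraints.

9

2 activities have no prerequisites (India, Romeo), so any of them could come first.
Systematically extending each partial ordering one activity at a time and counting, there are 9 complete orderings.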